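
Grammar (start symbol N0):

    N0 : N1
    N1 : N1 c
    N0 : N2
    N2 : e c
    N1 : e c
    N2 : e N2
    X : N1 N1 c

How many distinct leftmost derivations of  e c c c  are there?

1

Parse trees for e c c c:
  [N0 [N1 [N1 [N1 e c] c] c]]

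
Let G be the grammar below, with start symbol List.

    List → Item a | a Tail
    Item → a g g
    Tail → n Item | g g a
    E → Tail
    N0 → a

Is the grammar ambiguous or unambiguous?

Ambiguous

Witness: a g g a

Derivation 1: List ⇒ Item a ⇒ a g g a
Derivation 2: List ⇒ a Tail ⇒ a g g a

Two distinct leftmost derivations for the same string.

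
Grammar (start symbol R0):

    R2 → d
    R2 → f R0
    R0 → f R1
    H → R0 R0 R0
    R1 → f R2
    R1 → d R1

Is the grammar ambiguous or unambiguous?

(H is unreachable from R0, so its rules don't affect L(R0).) Each reachable nonterminal has at most one production per leading terminal, and all productions are right-linear; the derivation is determined token-by-token.

Unambiguous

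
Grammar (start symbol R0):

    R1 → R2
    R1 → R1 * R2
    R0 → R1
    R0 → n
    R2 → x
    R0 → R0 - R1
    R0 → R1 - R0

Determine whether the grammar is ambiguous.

Ambiguous

Witness: x - x

Derivation 1: R0 ⇒ R0 - R1 ⇒ R1 - R1 ⇒ R2 - R1 ⇒ x - R1 ⇒ x - R2 ⇒ x - x
Derivation 2: R0 ⇒ R1 - R0 ⇒ R2 - R0 ⇒ x - R0 ⇒ x - R1 ⇒ x - R2 ⇒ x - x

Two distinct leftmost derivations for the same string.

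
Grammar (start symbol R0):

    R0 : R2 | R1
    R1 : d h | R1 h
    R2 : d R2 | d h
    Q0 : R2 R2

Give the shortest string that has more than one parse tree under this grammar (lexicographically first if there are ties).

d h

length 2: d h has 2 parse trees

Two derivations of d h:
  R0 ⇒ R2 ⇒ d h
  R0 ⇒ R1 ⇒ d h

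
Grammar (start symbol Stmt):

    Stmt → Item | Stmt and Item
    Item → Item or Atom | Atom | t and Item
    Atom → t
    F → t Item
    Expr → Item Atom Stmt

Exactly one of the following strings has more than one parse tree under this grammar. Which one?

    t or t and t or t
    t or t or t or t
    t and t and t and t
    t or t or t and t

t or t and t or t: 1 tree
t or t or t or t: 1 tree
t and t and t and t: 8 trees
t or t or t and t: 1 tree

t and t and t and t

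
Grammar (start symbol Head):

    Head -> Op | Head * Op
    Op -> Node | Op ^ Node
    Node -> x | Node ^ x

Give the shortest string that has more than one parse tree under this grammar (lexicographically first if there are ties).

length 1: no string has ≥2 trees
length 3: x ^ x has 2 parse trees

Two derivations of x ^ x:
  Head ⇒ Op ⇒ Node ⇒ Node ^ x ⇒ x ^ x
  Head ⇒ Op ⇒ Op ^ Node ⇒ Node ^ Node ⇒ x ^ Node ⇒ x ^ x

x ^ x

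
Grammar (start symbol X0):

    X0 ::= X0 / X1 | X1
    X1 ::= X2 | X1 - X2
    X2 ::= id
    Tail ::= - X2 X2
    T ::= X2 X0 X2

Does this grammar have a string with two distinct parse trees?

Unambiguous

(Tail, T are unreachable from X0, so their rules don't affect L(X0).) X0 → X0 / X1 | X1  ;  X1 → X1 - X2 | X2  — a left-associative chain with X2 at the bottom. Each string factors uniquely by precedence.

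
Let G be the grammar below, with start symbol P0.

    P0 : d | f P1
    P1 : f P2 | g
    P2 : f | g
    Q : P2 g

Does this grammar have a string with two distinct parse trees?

Unambiguous

Only P0, P1, P2 are reachable from P0; ignoring the rest: Each reachable nonterminal has at most one production per leading terminal, and all productions are right-linear; the derivation is determined token-by-token.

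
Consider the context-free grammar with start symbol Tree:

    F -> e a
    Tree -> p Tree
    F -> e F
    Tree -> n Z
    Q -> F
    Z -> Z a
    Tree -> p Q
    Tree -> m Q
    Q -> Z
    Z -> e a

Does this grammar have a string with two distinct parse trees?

Witness: m e a

Derivation 1: Tree ⇒ m Q ⇒ m F ⇒ m e a
Derivation 2: Tree ⇒ m Q ⇒ m Z ⇒ m e a

Two distinct leftmost derivations for the same string.

Ambiguous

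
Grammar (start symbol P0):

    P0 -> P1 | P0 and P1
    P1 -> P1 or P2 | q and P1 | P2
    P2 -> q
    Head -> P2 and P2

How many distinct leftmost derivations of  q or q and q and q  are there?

Parse trees for q or q and q and q:
  [P0 [P0 [P1 [P1 [P2 q]] or [P2 q]]] and [P1 q and [P1 [P2 q]]]]
  [P0 [P0 [P0 [P1 [P1 [P2 q]] or [P2 q]]] and [P1 [P2 q]]] and [P1 [P2 q]]]

2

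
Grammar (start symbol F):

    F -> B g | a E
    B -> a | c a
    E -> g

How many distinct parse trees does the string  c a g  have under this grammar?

Parse trees for c a g:
  [F [B c a] g]

1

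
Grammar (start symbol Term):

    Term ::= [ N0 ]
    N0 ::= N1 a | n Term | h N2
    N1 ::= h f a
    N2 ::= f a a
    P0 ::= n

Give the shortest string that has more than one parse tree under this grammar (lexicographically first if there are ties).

length 6: [ h f a a ] has 2 parse trees

Two derivations of [ h f a a ]:
  Term ⇒ [ N0 ] ⇒ [ N1 a ] ⇒ [ h f a a ]
  Term ⇒ [ N0 ] ⇒ [ h N2 ] ⇒ [ h f a a ]

[ h f a a ]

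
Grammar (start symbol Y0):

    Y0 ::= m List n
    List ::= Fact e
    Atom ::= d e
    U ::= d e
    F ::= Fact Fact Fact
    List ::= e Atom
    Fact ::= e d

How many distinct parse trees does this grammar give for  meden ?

Parse trees for meden:
  [Y0 m [List [Fact e d] e] n]
  [Y0 m [List e [Atom d e]] n]

2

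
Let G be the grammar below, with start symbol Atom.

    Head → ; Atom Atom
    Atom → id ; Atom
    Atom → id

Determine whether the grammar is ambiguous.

Unambiguous

Only Atom is reachable from Atom; ignoring the rest: The reachable grammar is A → atom sep A | atom. Each atom is followed by either the separator (recurse) or end-of-string (stop) — no choice point.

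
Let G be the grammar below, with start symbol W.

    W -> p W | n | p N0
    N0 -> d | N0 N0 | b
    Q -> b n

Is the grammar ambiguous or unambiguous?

Ambiguous

Witness: p b b b

Derivation 1: W ⇒ p N0 ⇒ p N0 N0 ⇒ p N0 N0 N0 ⇒ p b N0 N0 ⇒ p b b N0 ⇒ p b b b
Derivation 2: W ⇒ p N0 ⇒ p N0 N0 ⇒ p b N0 ⇒ p b N0 N0 ⇒ p b b N0 ⇒ p b b b

Two distinct leftmost derivations for the same string.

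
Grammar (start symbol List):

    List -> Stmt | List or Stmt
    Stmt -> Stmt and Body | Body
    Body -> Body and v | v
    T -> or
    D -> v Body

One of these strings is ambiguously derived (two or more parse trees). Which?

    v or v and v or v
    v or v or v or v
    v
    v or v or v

v or v and v or v: 2 trees
v or v or v or v: 1 tree
v: 1 tree
v or v or v: 1 tree

v or v and v or v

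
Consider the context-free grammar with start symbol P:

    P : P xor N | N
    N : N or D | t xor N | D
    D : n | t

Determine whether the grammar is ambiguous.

Witness: t xor n

Derivation 1: P ⇒ P xor N ⇒ N xor N ⇒ D xor N ⇒ t xor N ⇒ t xor D ⇒ t xor n
Derivation 2: P ⇒ N ⇒ t xor N ⇒ t xor D ⇒ t xor n

Two distinct leftmost derivations for the same string.

Ambiguous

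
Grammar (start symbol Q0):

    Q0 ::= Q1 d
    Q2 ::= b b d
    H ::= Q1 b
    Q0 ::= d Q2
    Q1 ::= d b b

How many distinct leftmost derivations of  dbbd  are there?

Parse trees for dbbd:
  [Q0 [Q1 d b b] d]
  [Q0 d [Q2 b b d]]

2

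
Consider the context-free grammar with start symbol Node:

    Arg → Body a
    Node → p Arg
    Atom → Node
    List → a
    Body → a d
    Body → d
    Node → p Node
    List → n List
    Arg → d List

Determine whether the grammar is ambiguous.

Ambiguous

Witness: p d a

Derivation 1: Node ⇒ p Arg ⇒ p Body a ⇒ p d a
Derivation 2: Node ⇒ p Arg ⇒ p d List ⇒ p d a

Two distinct leftmost derivations for the same string.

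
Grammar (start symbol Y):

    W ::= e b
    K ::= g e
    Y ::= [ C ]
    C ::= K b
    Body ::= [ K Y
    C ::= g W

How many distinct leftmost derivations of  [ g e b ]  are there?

Parse trees for [ g e b ]:
  [Y [ [C [K g e] b] ]]
  [Y [ [C g [W e b]] ]]

2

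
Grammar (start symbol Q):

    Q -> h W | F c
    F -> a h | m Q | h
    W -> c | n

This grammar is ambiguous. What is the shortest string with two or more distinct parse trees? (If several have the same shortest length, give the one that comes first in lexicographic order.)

length 2: h c has 2 parse trees

Two derivations of h c:
  Q ⇒ h W ⇒ h c
  Q ⇒ F c ⇒ h c

h c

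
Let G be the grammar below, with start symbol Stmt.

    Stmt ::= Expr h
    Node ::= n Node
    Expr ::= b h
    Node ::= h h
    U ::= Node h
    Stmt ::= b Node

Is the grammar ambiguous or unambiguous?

Ambiguous

Witness: b h h

Derivation 1: Stmt ⇒ Expr h ⇒ b h h
Derivation 2: Stmt ⇒ b Node ⇒ b h h

Two distinct leftmost derivations for the same string.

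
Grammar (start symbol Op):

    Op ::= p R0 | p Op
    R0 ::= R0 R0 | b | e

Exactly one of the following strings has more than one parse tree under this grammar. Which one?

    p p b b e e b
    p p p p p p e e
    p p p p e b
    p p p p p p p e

p p b b e e b: 14 trees
p p p p p p e e: 1 tree
p p p p e b: 1 tree
p p p p p p p e: 1 tree

p p b b e e b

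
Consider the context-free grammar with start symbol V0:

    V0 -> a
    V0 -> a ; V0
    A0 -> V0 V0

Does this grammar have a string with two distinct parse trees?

Unambiguous

(A0 is unreachable from V0, so its rules don't affect L(V0).) The reachable grammar is A → atom sep A | atom. Each atom is followed by either the separator (recurse) or end-of-string (stop) — no choice point.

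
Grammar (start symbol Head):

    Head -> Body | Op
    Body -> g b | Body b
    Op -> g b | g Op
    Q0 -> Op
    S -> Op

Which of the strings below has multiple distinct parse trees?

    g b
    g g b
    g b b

g b

g b: 2 trees
g g b: 1 tree
g b b: 1 tree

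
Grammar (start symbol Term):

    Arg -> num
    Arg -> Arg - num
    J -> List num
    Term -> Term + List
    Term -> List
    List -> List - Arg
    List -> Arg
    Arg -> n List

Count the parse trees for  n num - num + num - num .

Parse trees for n num - num + num - num:
  [Term [Term [List [List [Arg n [List [Arg num]]]] - [Arg num]]] + [List [List [Arg num]] - [Arg num]]]
  [Term [Term [List [List [Arg n [List [Arg num]]]] - [Arg num]]] + [List [Arg [Arg num] - num]]]
  [Term [Term [List [Arg [Arg n [List [Arg num]]] - num]]] + [List [List [Arg num]] - [Arg num]]]
  [Term [Term [List [Arg [Arg n [List [Arg num]]] - num]]] + [List [Arg [Arg num] - num]]]
  [Term [Term [List [Arg n [List [List [Arg num]] - [Arg num]]]]] + [List [List [Arg num]] - [Arg num]]]
  [Term [Term [List [Arg n [List [List [Arg num]] - [Arg num]]]]] + [List [Arg [Arg num] - num]]]
  [Term [Term [List [Arg n [List [Arg [Arg num] - num]]]]] + [List [List [Arg num]] - [Arg num]]]
  [Term [Term [List [Arg n [List [Arg [Arg num] - num]]]]] + [List [Arg [Arg num] - num]]]

8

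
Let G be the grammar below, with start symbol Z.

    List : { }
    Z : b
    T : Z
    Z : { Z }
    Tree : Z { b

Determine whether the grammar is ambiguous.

Only Z is reachable from Z; ignoring the rest: Each string is a nest of matched brackets around a single atom. An opening bracket forces the recursive rule; an atom forces the base rule.

Unambiguous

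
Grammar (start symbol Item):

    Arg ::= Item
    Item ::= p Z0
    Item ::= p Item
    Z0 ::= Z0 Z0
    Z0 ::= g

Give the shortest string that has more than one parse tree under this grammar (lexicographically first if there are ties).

length 2: no string has ≥2 trees
length 3: no string has ≥2 trees
length 4: p g g g has 2 parse trees

Two derivations of p g g g:
  Item ⇒ p Z0 ⇒ p Z0 Z0 ⇒ p Z0 Z0 Z0 ⇒ p g Z0 Z0 ⇒ p g g Z0 ⇒ p g g g
  Item ⇒ p Z0 ⇒ p Z0 Z0 ⇒ p g Z0 ⇒ p g Z0 Z0 ⇒ p g g Z0 ⇒ p g g g

p g g g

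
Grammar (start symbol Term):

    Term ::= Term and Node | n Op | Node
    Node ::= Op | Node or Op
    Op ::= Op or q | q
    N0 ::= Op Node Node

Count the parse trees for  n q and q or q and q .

2

Parse trees for n q and q or q and q:
  [Term [Term [Term n [Op q]] and [Node [Op [Op q] or q]]] and [Node [Op q]]]
  [Term [Term [Term n [Op q]] and [Node [Node [Op q]] or [Op q]]] and [Node [Op q]]]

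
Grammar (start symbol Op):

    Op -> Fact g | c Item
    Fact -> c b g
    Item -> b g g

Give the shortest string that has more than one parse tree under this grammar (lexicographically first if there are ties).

length 4: c b g g has 2 parse trees

Two derivations of c b g g:
  Op ⇒ Fact g ⇒ c b g g
  Op ⇒ c Item ⇒ c b g g

c b g g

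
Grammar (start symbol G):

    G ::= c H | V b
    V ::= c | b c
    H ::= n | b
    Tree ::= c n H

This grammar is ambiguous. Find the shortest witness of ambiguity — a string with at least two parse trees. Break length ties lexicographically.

c b

length 2: c b has 2 parse trees

Two derivations of c b:
  G ⇒ c H ⇒ c b
  G ⇒ V b ⇒ c b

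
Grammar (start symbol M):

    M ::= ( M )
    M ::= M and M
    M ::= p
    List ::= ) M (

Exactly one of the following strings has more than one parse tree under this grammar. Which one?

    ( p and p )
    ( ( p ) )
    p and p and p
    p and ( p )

p and p and p

( p and p ): 1 tree
( ( p ) ): 1 tree
p and p and p: 2 trees
p and ( p ): 1 tree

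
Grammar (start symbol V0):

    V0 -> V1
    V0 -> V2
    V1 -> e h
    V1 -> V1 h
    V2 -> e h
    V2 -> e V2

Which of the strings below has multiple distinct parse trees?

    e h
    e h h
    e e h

e h

e h: 2 trees
e h h: 1 tree
e e h: 1 tree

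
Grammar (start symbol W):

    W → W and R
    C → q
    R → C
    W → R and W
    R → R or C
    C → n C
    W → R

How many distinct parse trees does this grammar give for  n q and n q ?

2

Parse trees for n q and n q:
  [W [W [R [C n [C q]]]] and [R [C n [C q]]]]
  [W [R [C n [C q]]] and [W [R [C n [C q]]]]]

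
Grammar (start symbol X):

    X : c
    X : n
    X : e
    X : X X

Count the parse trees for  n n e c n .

14

Parse trees for n n e c n (showing first 6 of 14):
  [X [X n] [X [X n] [X [X e] [X [X c] [X n]]]]]
  [X [X n] [X [X n] [X [X [X e] [X c]] [X n]]]]
  [X [X n] [X [X [X n] [X e]] [X [X c] [X n]]]]
  [X [X n] [X [X [X n] [X [X e] [X c]]] [X n]]]
  [X [X n] [X [X [X [X n] [X e]] [X c]] [X n]]]
  [X [X [X n] [X n]] [X [X e] [X [X c] [X n]]]]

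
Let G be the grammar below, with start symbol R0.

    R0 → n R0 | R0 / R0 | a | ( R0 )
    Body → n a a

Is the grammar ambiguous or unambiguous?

Witness: n a / a

Derivation 1: R0 ⇒ n R0 ⇒ n R0 / R0 ⇒ n a / R0 ⇒ n a / a
Derivation 2: R0 ⇒ R0 / R0 ⇒ n R0 / R0 ⇒ n a / R0 ⇒ n a / a

Two distinct leftmost derivations for the same string.

Ambiguous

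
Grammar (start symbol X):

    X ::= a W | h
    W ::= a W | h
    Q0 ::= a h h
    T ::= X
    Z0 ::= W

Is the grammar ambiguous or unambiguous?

(Q0, T, Z0 are unreachable from X, so their rules don't affect L(X).) Restricted to the reachable nonterminals, every rule has the form A → t or A → t B, and no two rules for the same A share a first terminal. The grammar encodes a DFA — one run per string.

Unambiguous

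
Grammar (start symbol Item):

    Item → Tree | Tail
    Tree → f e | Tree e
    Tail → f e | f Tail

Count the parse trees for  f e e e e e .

Parse trees for f e e e e e:
  [Item [Tree [Tree [Tree [Tree [Tree f e] e] e] e] e]]

1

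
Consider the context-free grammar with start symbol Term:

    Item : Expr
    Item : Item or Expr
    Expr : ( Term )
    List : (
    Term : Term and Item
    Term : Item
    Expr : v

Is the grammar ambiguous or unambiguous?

(List is unreachable from Term, so its rules don't affect L(Term).) This is a standard precedence ladder (Term over Item over Expr), with each level left-recursive on its own operator ('and' at Term, 'or' at Item). That structure is LR(1), hence unambiguous.

Unambiguous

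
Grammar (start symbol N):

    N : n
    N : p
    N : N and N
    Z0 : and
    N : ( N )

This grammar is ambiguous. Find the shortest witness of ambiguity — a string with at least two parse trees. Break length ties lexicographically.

length 1: no string has ≥2 trees
length 3: no string has ≥2 trees
length 5: n and n and n has 2 parse trees

Two derivations of n and n and n:
  N ⇒ N and N ⇒ n and N ⇒ n and N and N ⇒ n and n and N ⇒ n and n and n
  N ⇒ N and N ⇒ N and N and N ⇒ n and N and N ⇒ n and n and N ⇒ n and n and n

n and n and n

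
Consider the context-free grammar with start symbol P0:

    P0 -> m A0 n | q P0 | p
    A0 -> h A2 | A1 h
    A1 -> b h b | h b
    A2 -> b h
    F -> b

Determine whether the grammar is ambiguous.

Witness: m h b h n

Derivation 1: P0 ⇒ m A0 n ⇒ m h A2 n ⇒ m h b h n
Derivation 2: P0 ⇒ m A0 n ⇒ m A1 h n ⇒ m h b h n

Two distinct leftmost derivations for the same string.

Ambiguous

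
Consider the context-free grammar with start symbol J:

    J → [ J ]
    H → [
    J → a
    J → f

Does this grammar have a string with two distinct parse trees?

Unambiguous

(H is unreachable from J, so its rules don't affect L(J).) L(J) is { openⁿ atom closeⁿ : n ≥ 0 }. The bracket depth fixes n, and the derivation is forced at every step.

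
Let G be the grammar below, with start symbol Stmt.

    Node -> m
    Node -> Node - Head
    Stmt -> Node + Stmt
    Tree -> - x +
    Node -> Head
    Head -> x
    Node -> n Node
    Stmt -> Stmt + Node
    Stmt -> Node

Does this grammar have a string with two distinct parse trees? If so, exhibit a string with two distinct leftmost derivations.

Ambiguous

Witness: m + m

Derivation 1: Stmt ⇒ Node + Stmt ⇒ m + Stmt ⇒ m + Node ⇒ m + m
Derivation 2: Stmt ⇒ Stmt + Node ⇒ Node + Node ⇒ m + Node ⇒ m + m

Two distinct leftmost derivations for the same string.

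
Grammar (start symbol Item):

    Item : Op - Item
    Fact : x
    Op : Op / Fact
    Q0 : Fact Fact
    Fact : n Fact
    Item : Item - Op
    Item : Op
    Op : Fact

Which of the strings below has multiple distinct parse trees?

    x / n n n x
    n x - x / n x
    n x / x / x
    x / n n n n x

x / n n n x: 1 tree
n x - x / n x: 2 trees
n x / x / x: 1 tree
x / n n n n x: 1 tree

n x - x / n x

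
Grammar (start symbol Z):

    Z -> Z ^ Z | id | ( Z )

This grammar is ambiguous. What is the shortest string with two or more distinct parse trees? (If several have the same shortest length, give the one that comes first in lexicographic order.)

id ^ id ^ id

length 1: no string has ≥2 trees
length 3: no string has ≥2 trees
length 5: id ^ id ^ id has 2 parse trees

Two derivations of id ^ id ^ id:
  Z ⇒ Z ^ Z ⇒ Z ^ Z ^ Z ⇒ id ^ Z ^ Z ⇒ id ^ id ^ Z ⇒ id ^ id ^ id
  Z ⇒ Z ^ Z ⇒ id ^ Z ⇒ id ^ Z ^ Z ⇒ id ^ id ^ Z ⇒ id ^ id ^ id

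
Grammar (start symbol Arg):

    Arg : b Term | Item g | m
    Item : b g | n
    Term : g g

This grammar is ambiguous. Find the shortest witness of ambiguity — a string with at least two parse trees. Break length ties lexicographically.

length 1: no string has ≥2 trees
length 2: no string has ≥2 trees
length 3: b g g has 2 parse trees

Two derivations of b g g:
  Arg ⇒ b Term ⇒ b g g
  Arg ⇒ Item g ⇒ b g g

b g g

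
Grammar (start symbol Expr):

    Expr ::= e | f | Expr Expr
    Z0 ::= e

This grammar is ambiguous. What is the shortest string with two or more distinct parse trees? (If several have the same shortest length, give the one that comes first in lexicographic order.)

e e e

length 1: no string has ≥2 trees
length 2: no string has ≥2 trees
length 3: e e e has 2 parse trees

Two derivations of e e e:
  Expr ⇒ Expr Expr ⇒ e Expr ⇒ e Expr Expr ⇒ e e Expr ⇒ e e e
  Expr ⇒ Expr Expr ⇒ Expr Expr Expr ⇒ e Expr Expr ⇒ e e Expr ⇒ e e e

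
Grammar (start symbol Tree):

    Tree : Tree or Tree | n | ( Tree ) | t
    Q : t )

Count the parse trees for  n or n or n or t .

Parse trees for n or n or n or t:
  [Tree [Tree n] or [Tree [Tree n] or [Tree [Tree n] or [Tree t]]]]
  [Tree [Tree n] or [Tree [Tree [Tree n] or [Tree n]] or [Tree t]]]
  [Tree [Tree [Tree n] or [Tree n]] or [Tree [Tree n] or [Tree t]]]
  [Tree [Tree [Tree n] or [Tree [Tree n] or [Tree n]]] or [Tree t]]
  [Tree [Tree [Tree [Tree n] or [Tree n]] or [Tree n]] or [Tree t]]

5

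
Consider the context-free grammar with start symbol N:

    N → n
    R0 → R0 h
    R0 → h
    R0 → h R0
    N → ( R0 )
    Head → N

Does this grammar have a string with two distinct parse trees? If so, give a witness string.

Witness: ( h h )

Derivation 1: N ⇒ ( R0 ) ⇒ ( R0 h ) ⇒ ( h h )
Derivation 2: N ⇒ ( R0 ) ⇒ ( h R0 ) ⇒ ( h h )

Two distinct leftmost derivations for the same string.

Ambiguous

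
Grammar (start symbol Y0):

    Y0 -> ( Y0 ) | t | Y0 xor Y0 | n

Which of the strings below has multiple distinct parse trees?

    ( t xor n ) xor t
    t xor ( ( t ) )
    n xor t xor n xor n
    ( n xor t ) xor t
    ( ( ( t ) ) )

n xor t xor n xor n

( t xor n ) xor t: 1 tree
t xor ( ( t ) ): 1 tree
n xor t xor n xor n: 5 trees
( n xor t ) xor t: 1 tree
( ( ( t ) ) ): 1 tree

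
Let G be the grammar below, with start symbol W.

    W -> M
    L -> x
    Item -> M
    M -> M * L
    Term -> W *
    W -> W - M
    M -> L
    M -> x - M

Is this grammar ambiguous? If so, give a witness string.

Ambiguous

Witness: x - x

Derivation 1: W ⇒ M ⇒ x - M ⇒ x - L ⇒ x - x
Derivation 2: W ⇒ W - M ⇒ M - M ⇒ L - M ⇒ x - M ⇒ x - L ⇒ x - x

Two distinct leftmost derivations for the same string.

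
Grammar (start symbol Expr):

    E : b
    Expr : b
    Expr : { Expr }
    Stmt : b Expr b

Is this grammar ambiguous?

Unambiguous

(E, Stmt are unreachable from Expr, so their rules don't affect L(Expr).) L(Expr) is { openⁿ atom closeⁿ : n ≥ 0 }. The bracket depth fixes n, and the derivation is forced at every step.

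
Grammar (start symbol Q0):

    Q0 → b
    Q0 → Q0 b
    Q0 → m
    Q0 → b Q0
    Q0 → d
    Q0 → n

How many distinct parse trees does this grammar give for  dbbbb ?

Parse trees for dbbbb:
  [Q0 [Q0 [Q0 [Q0 [Q0 d] b] b] b] b]

1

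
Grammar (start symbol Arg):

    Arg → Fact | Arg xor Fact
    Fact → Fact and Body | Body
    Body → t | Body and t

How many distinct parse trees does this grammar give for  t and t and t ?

Parse trees for t and t and t:
  [Arg [Fact [Fact [Body t]] and [Body [Body t] and t]]]
  [Arg [Fact [Fact [Fact [Body t]] and [Body t]] and [Body t]]]
  [Arg [Fact [Fact [Body [Body t] and t]] and [Body t]]]
  [Arg [Fact [Body [Body [Body t] and t] and t]]]

4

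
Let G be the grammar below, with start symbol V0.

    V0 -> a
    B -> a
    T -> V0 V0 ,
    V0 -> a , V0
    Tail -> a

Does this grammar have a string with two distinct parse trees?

(T, Tail, B are unreachable from V0, so their rules don't affect L(V0).) The reachable grammar is A → atom sep A | atom. Each atom is followed by either the separator (recurse) or end-of-string (stop) — no choice point.

Unambiguous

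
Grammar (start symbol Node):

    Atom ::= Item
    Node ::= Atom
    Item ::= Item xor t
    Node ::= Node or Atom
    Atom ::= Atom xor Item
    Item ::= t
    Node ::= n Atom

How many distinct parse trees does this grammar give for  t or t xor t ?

Parse trees for t or t xor t:
  [Node [Node [Atom [Item t]]] or [Atom [Item [Item t] xor t]]]
  [Node [Node [Atom [Item t]]] or [Atom [Atom [Item t]] xor [Item t]]]

2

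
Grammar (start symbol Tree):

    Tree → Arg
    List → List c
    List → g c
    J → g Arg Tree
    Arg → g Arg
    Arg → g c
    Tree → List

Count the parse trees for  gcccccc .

Parse trees for gcccccc:
  [Tree [List [List [List [List [List [List g c] c] c] c] c] c]]

1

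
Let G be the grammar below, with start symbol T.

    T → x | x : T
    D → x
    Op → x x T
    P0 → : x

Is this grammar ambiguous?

Only T is reachable from T; ignoring the rest: Right-recursive list with a separator: after each atom, whether the separator follows determines the rule. One parse per string.

Unambiguous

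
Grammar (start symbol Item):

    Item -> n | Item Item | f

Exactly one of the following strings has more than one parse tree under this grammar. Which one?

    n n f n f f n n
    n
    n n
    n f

n n f n f f n n

n n f n f f n n: 429 trees
n: 1 tree
n n: 1 tree
n f: 1 tree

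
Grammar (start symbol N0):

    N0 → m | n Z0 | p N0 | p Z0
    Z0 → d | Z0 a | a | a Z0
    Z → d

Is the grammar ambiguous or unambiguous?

Witness: n a a

Derivation 1: N0 ⇒ n Z0 ⇒ n Z0 a ⇒ n a a
Derivation 2: N0 ⇒ n Z0 ⇒ n a Z0 ⇒ n a a

Two distinct leftmost derivations for the same string.

Ambiguous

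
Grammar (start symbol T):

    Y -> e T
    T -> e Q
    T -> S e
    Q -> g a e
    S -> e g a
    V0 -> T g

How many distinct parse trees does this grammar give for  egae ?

2

Parse trees for egae:
  [T e [Q g a e]]
  [T [S e g a] e]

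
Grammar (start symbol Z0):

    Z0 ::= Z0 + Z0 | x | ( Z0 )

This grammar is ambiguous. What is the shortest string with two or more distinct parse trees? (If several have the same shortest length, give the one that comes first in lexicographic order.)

length 1: no string has ≥2 trees
length 3: no string has ≥2 trees
length 5: x + x + x has 2 parse trees

Two derivations of x + x + x:
  Z0 ⇒ Z0 + Z0 ⇒ Z0 + Z0 + Z0 ⇒ x + Z0 + Z0 ⇒ x + x + Z0 ⇒ x + x + x
  Z0 ⇒ Z0 + Z0 ⇒ x + Z0 ⇒ x + Z0 + Z0 ⇒ x + x + Z0 ⇒ x + x + x

x + x + x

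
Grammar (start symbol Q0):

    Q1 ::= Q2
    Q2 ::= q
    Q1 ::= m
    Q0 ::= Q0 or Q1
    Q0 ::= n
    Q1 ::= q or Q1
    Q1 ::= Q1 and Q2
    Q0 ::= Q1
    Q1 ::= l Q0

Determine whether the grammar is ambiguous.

Witness: q or m

Derivation 1: Q0 ⇒ Q0 or Q1 ⇒ Q1 or Q1 ⇒ Q2 or Q1 ⇒ q or Q1 ⇒ q or m
Derivation 2: Q0 ⇒ Q1 ⇒ q or Q1 ⇒ q or m

Two distinct leftmost derivations for the same string.

Ambiguous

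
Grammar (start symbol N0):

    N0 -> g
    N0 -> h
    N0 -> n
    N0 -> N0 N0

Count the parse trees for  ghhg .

5

Parse trees for ghhg:
  [N0 [N0 g] [N0 [N0 h] [N0 [N0 h] [N0 g]]]]
  [N0 [N0 g] [N0 [N0 [N0 h] [N0 h]] [N0 g]]]
  [N0 [N0 [N0 g] [N0 h]] [N0 [N0 h] [N0 g]]]
  [N0 [N0 [N0 g] [N0 [N0 h] [N0 h]]] [N0 g]]
  [N0 [N0 [N0 [N0 g] [N0 h]] [N0 h]] [N0 g]]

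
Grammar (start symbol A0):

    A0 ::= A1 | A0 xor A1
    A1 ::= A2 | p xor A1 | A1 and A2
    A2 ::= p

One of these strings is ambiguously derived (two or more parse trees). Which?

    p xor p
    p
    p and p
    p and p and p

p xor p

p xor p: 2 trees
p: 1 tree
p and p: 1 tree
p and p and p: 1 tree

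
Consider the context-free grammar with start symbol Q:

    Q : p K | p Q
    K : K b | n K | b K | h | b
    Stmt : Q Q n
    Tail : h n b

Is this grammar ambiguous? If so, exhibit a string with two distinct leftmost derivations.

Ambiguous

Witness: p b b

Derivation 1: Q ⇒ p K ⇒ p K b ⇒ p b b
Derivation 2: Q ⇒ p K ⇒ p b K ⇒ p b b

Two distinct leftmost derivations for the same string.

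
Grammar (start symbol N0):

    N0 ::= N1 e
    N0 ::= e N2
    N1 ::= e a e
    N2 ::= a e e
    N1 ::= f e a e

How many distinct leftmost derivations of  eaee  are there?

Parse trees for eaee:
  [N0 [N1 e a e] e]
  [N0 e [N2 a e e]]

2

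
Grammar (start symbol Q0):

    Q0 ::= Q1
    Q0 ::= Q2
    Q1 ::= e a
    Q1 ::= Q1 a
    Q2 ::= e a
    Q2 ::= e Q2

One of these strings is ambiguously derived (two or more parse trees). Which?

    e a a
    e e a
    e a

e a a: 1 tree
e e a: 1 tree
e a: 2 trees

e a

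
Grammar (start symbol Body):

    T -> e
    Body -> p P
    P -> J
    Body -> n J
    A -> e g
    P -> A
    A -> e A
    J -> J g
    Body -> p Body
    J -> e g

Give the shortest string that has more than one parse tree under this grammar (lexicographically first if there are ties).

length 3: p e g has 2 parse trees

Two derivations of p e g:
  Body ⇒ p P ⇒ p J ⇒ p e g
  Body ⇒ p P ⇒ p A ⇒ p e g

p e g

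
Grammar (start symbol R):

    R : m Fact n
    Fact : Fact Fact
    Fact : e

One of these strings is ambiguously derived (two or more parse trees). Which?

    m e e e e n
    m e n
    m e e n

m e e e e n: 5 trees
m e n: 1 tree
m e e n: 1 tree

m e e e e n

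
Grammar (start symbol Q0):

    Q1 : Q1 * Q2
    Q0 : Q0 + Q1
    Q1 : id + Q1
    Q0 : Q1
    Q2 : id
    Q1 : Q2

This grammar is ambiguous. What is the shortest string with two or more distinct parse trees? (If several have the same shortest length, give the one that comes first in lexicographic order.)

length 1: no string has ≥2 trees
length 3: id + id has 2 parse trees

Two derivations of id + id:
  Q0 ⇒ Q0 + Q1 ⇒ Q1 + Q1 ⇒ Q2 + Q1 ⇒ id + Q1 ⇒ id + Q2 ⇒ id + id
  Q0 ⇒ Q1 ⇒ id + Q1 ⇒ id + Q2 ⇒ id + id

id + id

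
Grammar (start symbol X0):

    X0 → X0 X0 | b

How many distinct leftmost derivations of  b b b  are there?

2

Parse trees for b b b:
  [X0 [X0 b] [X0 [X0 b] [X0 b]]]
  [X0 [X0 [X0 b] [X0 b]] [X0 b]]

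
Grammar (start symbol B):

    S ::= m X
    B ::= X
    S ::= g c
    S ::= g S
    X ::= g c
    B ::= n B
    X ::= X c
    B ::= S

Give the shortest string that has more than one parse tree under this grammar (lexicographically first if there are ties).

length 2: g c has 2 parse trees

Two derivations of g c:
  B ⇒ X ⇒ g c
  B ⇒ S ⇒ g c

g c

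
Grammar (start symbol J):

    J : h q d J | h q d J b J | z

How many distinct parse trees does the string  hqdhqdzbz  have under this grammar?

Parse trees for hqdhqdzbz:
  [J h q d [J h q d [J z] b [J z]]]
  [J h q d [J h q d [J z]] b [J z]]

2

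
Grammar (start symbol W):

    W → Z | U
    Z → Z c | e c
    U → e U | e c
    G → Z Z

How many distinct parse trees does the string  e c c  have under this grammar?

1

Parse trees for e c c:
  [W [Z [Z e c] c]]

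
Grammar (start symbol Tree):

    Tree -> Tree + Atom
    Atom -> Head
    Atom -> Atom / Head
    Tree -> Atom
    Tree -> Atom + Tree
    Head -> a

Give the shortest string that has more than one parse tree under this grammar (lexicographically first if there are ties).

length 1: no string has ≥2 trees
length 3: a + a has 2 parse trees

Two derivations of a + a:
  Tree ⇒ Tree + Atom ⇒ Atom + Atom ⇒ Head + Atom ⇒ a + Atom ⇒ a + Head ⇒ a + a
  Tree ⇒ Atom + Tree ⇒ Head + Tree ⇒ a + Tree ⇒ a + Atom ⇒ a + Head ⇒ a + a

a + a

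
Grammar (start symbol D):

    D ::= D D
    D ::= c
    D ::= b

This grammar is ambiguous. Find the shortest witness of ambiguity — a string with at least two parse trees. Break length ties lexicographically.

length 1: no string has ≥2 trees
length 2: no string has ≥2 trees
length 3: b b b has 2 parse trees

Two derivations of b b b:
  D ⇒ D D ⇒ D D D ⇒ b D D ⇒ b b D ⇒ b b b
  D ⇒ D D ⇒ b D ⇒ b D D ⇒ b b D ⇒ b b b

b b b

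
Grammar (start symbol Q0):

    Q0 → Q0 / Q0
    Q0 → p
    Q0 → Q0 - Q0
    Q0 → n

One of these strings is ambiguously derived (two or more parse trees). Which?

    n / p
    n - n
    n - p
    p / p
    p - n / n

p - n / n

n / p: 1 tree
n - n: 1 tree
n - p: 1 tree
p / p: 1 tree
p - n / n: 2 trees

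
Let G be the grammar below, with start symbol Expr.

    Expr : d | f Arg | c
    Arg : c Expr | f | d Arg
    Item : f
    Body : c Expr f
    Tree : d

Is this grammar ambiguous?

Unambiguous

Only Expr, Arg are reachable from Expr; ignoring the rest: The reachable rules are right-linear with at most one rule per (nonterminal, next-terminal) pair. Each input token forces the next rule, so parsing is deterministic.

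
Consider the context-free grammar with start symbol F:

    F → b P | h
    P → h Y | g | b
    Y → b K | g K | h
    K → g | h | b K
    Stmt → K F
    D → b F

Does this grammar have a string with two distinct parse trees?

Only F, P, Y, K are reachable from F; ignoring the rest: Each reachable nonterminal has at most one production per leading terminal, and all productions are right-linear; the derivation is determined token-by-token.

Unambiguous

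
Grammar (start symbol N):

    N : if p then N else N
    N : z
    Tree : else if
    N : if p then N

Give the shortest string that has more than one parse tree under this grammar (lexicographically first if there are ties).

if p then if p then z else z

length 1: no string has ≥2 trees
length 4: no string has ≥2 trees
length 6: no string has ≥2 trees
length 7: no string has ≥2 trees
length 9: if p then if p then z else z has 2 parse trees

Two derivations of if p then if p then z else z:
  N ⇒ if p then N else N ⇒ if p then if p then N else N ⇒ if p then if p then z else N ⇒ if p then if p then z else z
  N ⇒ if p then N ⇒ if p then if p then N else N ⇒ if p then if p then z else N ⇒ if p then if p then z else z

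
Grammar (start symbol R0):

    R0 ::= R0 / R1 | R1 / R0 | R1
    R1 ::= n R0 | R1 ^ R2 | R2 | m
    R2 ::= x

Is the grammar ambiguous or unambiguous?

Witness: m / m

Derivation 1: R0 ⇒ R0 / R1 ⇒ R1 / R1 ⇒ m / R1 ⇒ m / m
Derivation 2: R0 ⇒ R1 / R0 ⇒ m / R0 ⇒ m / R1 ⇒ m / m

Two distinct leftmost derivations for the same string.

Ambiguous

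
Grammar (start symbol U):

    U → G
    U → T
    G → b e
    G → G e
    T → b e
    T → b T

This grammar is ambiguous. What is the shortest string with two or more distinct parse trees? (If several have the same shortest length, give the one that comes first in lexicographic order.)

length 2: b e has 2 parse trees

Two derivations of b e:
  U ⇒ G ⇒ b e
  U ⇒ T ⇒ b e

b e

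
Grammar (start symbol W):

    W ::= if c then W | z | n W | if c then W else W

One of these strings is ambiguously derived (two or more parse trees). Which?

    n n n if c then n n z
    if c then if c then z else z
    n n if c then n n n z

if c then if c then z else z

n n n if c then n n z: 1 tree
if c then if c then z else z: 2 trees
n n if c then n n n z: 1 tree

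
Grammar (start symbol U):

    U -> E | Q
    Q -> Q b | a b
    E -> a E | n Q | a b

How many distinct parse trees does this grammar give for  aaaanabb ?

1

Parse trees for aaaanabb:
  [U [E a [E a [E a [E a [E n [Q [Q a b] b]]]]]]]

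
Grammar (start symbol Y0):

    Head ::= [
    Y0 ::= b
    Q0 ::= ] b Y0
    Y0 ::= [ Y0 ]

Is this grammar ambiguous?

Only Y0 is reachable from Y0; ignoring the rest: L(Y0) is { openⁿ atom closeⁿ : n ≥ 0 }. The bracket depth fixes n, and the derivation is forced at every step.

Unambiguous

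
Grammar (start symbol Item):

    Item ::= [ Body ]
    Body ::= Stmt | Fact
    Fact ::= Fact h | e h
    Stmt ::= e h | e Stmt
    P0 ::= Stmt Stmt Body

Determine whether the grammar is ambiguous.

Witness: [ e h ]

Derivation 1: Item ⇒ [ Body ] ⇒ [ Stmt ] ⇒ [ e h ]
Derivation 2: Item ⇒ [ Body ] ⇒ [ Fact ] ⇒ [ e h ]

Two distinct leftmost derivations for the same string.

Ambiguous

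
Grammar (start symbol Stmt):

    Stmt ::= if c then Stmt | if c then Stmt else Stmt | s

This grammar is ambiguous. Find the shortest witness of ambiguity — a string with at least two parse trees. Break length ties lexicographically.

length 1: no string has ≥2 trees
length 4: no string has ≥2 trees
length 6: no string has ≥2 trees
length 7: no string has ≥2 trees
length 9: if c then if c then s else s has 2 parse trees

Two derivations of if c then if c then s else s:
  Stmt ⇒ if c then Stmt ⇒ if c then if c then Stmt else Stmt ⇒ if c then if c then s else Stmt ⇒ if c then if c then s else s
  Stmt ⇒ if c then Stmt else Stmt ⇒ if c then if c then Stmt else Stmt ⇒ if c then if c then s else Stmt ⇒ if c then if c then s else s

if c then if c then s else s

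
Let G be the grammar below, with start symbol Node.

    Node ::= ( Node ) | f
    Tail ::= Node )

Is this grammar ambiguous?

Unambiguous

Only Node is reachable from Node; ignoring the rest: L(Node) is { openⁿ atom closeⁿ : n ≥ 0 }. The bracket depth fixes n, and the derivation is forced at every step.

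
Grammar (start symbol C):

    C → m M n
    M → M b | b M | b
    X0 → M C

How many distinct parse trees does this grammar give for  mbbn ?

2

Parse trees for mbbn:
  [C m [M [M b] b] n]
  [C m [M b [M b]] n]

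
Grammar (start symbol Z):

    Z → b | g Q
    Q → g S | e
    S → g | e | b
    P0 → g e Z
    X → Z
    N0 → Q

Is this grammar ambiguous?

Unambiguous

Only Z, Q, S are reachable from Z; ignoring the rest: The reachable rules are right-linear with at most one rule per (nonterminal, next-terminal) pair. Each input token forces the next rule, so parsing is deterministic.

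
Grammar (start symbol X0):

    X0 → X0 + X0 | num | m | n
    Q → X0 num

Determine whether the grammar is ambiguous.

Witness: m + m + m

Derivation 1: X0 ⇒ X0 + X0 ⇒ X0 + X0 + X0 ⇒ m + X0 + X0 ⇒ m + m + X0 ⇒ m + m + m
Derivation 2: X0 ⇒ X0 + X0 ⇒ m + X0 ⇒ m + X0 + X0 ⇒ m + m + X0 ⇒ m + m + m

Two distinct leftmost derivations for the same string.

Ambiguous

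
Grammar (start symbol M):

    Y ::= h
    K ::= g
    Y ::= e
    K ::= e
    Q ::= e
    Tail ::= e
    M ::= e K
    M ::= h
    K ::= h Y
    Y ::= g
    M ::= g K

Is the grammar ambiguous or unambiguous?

Unambiguous

Only M, K, Y are reachable from M; ignoring the rest: The reachable rules are right-linear with at most one rule per (nonterminal, next-terminal) pair. Each input token forces the next rule, so parsing is deterministic.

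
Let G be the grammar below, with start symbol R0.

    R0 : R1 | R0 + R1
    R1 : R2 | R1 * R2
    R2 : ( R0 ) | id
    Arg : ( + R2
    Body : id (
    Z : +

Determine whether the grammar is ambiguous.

Unambiguous

Only R0, R1, R2 are reachable from R0; ignoring the rest: R0 → R0 + R1 | R1  ;  R1 → R1 * R2 | R2  — a left-associative chain with R2 at the bottom. Each string factors uniquely by precedence.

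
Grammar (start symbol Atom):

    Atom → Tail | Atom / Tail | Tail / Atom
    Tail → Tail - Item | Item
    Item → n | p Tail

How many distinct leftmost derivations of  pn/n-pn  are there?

2

Parse trees for pn/n-pn:
  [Atom [Atom [Tail [Item p [Tail [Item n]]]]] / [Tail [Tail [Item n]] - [Item p [Tail [Item n]]]]]
  [Atom [Tail [Item p [Tail [Item n]]]] / [Atom [Tail [Tail [Item n]] - [Item p [Tail [Item n]]]]]]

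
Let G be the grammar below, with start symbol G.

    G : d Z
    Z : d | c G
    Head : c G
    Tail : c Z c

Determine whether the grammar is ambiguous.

(Head, Tail are unreachable from G, so their rules don't affect L(G).) Each reachable nonterminal has at most one production per leading terminal, and all productions are right-linear; the derivation is determined token-by-token.

Unambiguous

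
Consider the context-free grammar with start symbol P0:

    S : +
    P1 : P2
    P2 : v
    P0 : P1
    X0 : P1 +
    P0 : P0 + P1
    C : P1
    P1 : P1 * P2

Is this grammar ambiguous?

Unambiguous

(X0, C, S are unreachable from P0, so their rules don't affect L(P0).) P0 → P0 + P1 | P1  ;  P1 → P1 * P2 | P2  — a left-associative chain with P2 at the bottom. Each string factors uniquely by precedence.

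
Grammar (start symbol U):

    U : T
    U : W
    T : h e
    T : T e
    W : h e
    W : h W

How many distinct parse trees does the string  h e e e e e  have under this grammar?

Parse trees for h e e e e e:
  [U [T [T [T [T [T h e] e] e] e] e]]

1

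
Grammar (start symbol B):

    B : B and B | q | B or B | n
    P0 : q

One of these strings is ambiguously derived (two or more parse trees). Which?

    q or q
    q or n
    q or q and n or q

q or q: 1 tree
q or n: 1 tree
q or q and n or q: 5 trees

q or q and n or q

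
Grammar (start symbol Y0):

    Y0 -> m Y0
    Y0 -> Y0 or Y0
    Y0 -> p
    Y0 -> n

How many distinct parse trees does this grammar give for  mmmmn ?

1

Parse trees for mmmmn:
  [Y0 m [Y0 m [Y0 m [Y0 m [Y0 n]]]]]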